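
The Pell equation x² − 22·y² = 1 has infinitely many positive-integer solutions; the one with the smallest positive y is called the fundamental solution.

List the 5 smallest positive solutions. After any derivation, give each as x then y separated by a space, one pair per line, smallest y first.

197 42
77617 16548
30580901 6519870
12048797377 2568812232
4747195585637 1012105499538

d=22: √d = [4; 1,2,4,2,1,8] (ℓ=6, even), read p_5/q_5
step 0: (4, 1)  from 4·(1,0) + (0,1)
step 1: (5, 1)  from 1·(4,1) + (1,0)
step 2: (14, 3)  from 2·(5,1) + (4,1)
…
step 4: (136, 29)  from 2·(61,13) + (14,3)
step 5: (197, 42)  from 1·(136,29) + (61,13)
(x₁, y₁) = (197, 42);  197² − 22·42² = 1 ✓
k=2:  x_2 = 197·197+22·42·42 = 77617,  y_2 = 197·42+42·197 = 16548
k=3:  x_3 = 197·77617+22·42·16548 = 30580901,  y_3 = 197·16548+42·77617 = 6519870
k=4:  x_4 = 197·30580901+22·42·6519870 = 12048797377,  y_4 = 197·6519870+42·30580901 = 2568812232
k=5:  x_5 = 197·12048797377+22·42·2568812232 = 4747195585637,  y_5 = 197·2568812232+42·12048797377 = 1012105499538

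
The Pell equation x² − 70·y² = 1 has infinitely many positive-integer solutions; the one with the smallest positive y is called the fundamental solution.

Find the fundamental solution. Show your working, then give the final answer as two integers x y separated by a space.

251 30

√70 → a₀=8, period (2,1,2,1,2,16); ℓ=6 even so k=5
a_0=8:  p_0=8·1+0=8,  q_0=8·0+1=1
…
a_2=1:  p_2=1·17+8=25,  q_2=1·2+1=3
a_3=2:  p_3=2·25+17=67,  q_3=2·3+2=8
a_4=1:  p_4=1·67+25=92,  q_4=1·8+3=11
a_5=2:  p_5=2·92+67=251,  q_5=2·11+8=30
fundamental: x₁=251, y₁=30  (since 63001 − 70·900 = 1)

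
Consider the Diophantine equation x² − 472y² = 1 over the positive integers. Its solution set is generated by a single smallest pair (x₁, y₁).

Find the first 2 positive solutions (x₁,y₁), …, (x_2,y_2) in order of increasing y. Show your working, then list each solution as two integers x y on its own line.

306917 14127
188396089777 8671632918

[21; 1,2,1,1,1,…,2,1,42] for √472; ℓ=14 ⇒ convergent index 13
k=0  a_k=21  p_k/q_k = 21/1
k=1  a_k=1  p_k/q_k = 22/1
k=2  a_k=2  p_k/q_k = 65/3
…
k=4  a_k=1  p_k/q_k = 152/7
k=5  a_k=1  p_k/q_k = 239/11
k=6  a_k=4  p_k/q_k = 1108/51
k=7  a_k=5  p_k/q_k = 5779/266
…
k=11  a_k=1  p_k/q_k = 84230/3877
k=12  a_k=2  p_k/q_k = 222687/10250
k=13  a_k=1  p_k/q_k = 306917/14127
(x₁, y₁) = (306917, 14127);  306917² − 472·14127² = 1 ✓
(x_2, y_2) = (306917·306917 + 472·14127·14127, 306917·14127 + 14127·306917) = (188396089777, 8671632918)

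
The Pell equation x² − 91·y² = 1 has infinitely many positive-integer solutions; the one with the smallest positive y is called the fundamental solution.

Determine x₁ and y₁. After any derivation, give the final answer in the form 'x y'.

1574 165

√91 → a₀=9, period (1,1,5,1,5,1,1,18); ℓ=8 even so k=7
i=0: a=9 ⇒ p=9, q=1
…
i=4: a=1 ⇒ p=124, q=13
…
i=6: a=1 ⇒ p=849, q=89
i=7: a=1 ⇒ p=1574, q=165
(x₁, y₁) = (1574, 165);  1574² − 91·165² = 1 ✓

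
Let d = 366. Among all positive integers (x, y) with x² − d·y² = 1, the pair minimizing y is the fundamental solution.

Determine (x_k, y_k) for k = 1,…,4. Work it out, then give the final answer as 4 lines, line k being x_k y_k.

√366 → a₀=19, period (7,1,1,1,2,12,2,1,1,1,7,38); ℓ=12 even so k=11
a_0=19:  p_0=19·1+0=19,  q_0=19·0+1=1
…
a_2=1:  p_2=1·134+19=153,  q_2=1·7+1=8
a_3=1:  p_3=1·153+134=287,  q_3=1·8+7=15
a_4=1:  p_4=1·287+153=440,  q_4=1·15+8=23
a_5=2:  p_5=2·440+287=1167,  q_5=2·23+15=61
…
a_8=1:  p_8=1·30055+14444=44499,  q_8=1·1571+755=2326
…
a_10=1:  p_10=1·74554+44499=119053,  q_10=1·3897+2326=6223
a_11=7:  p_11=7·119053+74554=907925,  q_11=7·6223+3897=47458
fundamental: x₁=907925, y₁=47458  (since 824327805625 − 366·2252261764 = 1)
(907925+47458√366)^2 = 1648655611249 + 86176609300√366
(907925+47458√366)^3 = 2993711291685588725 + 156483795997357542√366
(907925+47458√366)^4 = 5436130649005627630680001 + 284151100961715516031400√366

907925 47458
1648655611249 86176609300
2993711291685588725 156483795997357542
5436130649005627630680001 284151100961715516031400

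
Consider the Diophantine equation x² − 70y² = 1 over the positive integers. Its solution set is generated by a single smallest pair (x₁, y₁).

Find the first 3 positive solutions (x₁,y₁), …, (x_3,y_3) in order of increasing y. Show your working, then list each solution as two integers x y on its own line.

√70 → a₀=8, period (2,1,2,1,2,16); ℓ=6 even so k=5
a_0=8:  p_0=8·1+0=8,  q_0=8·0+1=1
a_1=2:  p_1=2·8+1=17,  q_1=2·1+0=2
a_2=1:  p_2=1·17+8=25,  q_2=1·2+1=3
a_3=2:  p_3=2·25+17=67,  q_3=2·3+2=8
a_4=1:  p_4=1·67+25=92,  q_4=1·8+3=11
a_5=2:  p_5=2·92+67=251,  q_5=2·11+8=30
fundamental: x₁=251, y₁=30  (since 63001 − 70·900 = 1)
(x_2, y_2) = (251·251 + 70·30·30, 251·30 + 30·251) = (126001, 15060)
(x_3, y_3) = (251·126001 + 70·30·15060, 251·15060 + 30·126001) = (63252251, 7560090)

251 30
126001 15060
63252251 7560090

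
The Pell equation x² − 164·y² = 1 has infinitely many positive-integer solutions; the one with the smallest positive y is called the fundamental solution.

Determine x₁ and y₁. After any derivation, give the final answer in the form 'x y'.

√164 → a₀=12, period (1,4,6,4,1,24); ℓ=6 even so k=5
i=0: a=12 ⇒ p=12, q=1
i=1: a=1 ⇒ p=13, q=1
i=2: a=4 ⇒ p=64, q=5
…
i=4: a=4 ⇒ p=1652, q=129
i=5: a=1 ⇒ p=2049, q=160
(x₁, y₁) = (2049, 160);  2049² − 164·160² = 1 ✓

2049 160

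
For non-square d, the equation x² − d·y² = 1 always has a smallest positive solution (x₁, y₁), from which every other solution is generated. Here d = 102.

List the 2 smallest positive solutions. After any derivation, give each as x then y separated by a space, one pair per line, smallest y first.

d=102: √d = [10; 10,20] (ℓ=2, even), read p_1/q_1
i=0: a=10 ⇒ p=10, q=1
i=1: a=10 ⇒ p=101, q=10
→ (101, 10).  Check: 101²=10201, 102·10²=10200, difference 1.
(x_2, y_2) = (101·101 + 102·10·10, 101·10 + 10·101) = (20401, 2020)

101 10
20401 2020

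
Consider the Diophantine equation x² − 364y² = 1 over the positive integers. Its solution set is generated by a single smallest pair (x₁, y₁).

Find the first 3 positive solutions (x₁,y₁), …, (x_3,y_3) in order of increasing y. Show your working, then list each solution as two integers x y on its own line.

[19; 12,1,2,3,1,8,1,3,2,1,12,38] for √364; ℓ=12 ⇒ convergent index 11
k=0  a_k=19  p_k/q_k = 19/1
k=1  a_k=12  p_k/q_k = 229/12
…
k=6  a_k=8  p_k/q_k = 27607/1447
…
k=10  a_k=1  p_k/q_k = 390371/20461
k=11  a_k=12  p_k/q_k = 4954951/259710
(x₁, y₁) = (4954951, 259710);  4954951² − 364·259710² = 1 ✓
(4954951+259710√364)^2 = 49103078824801 + 2573700648420√364
(4954951+259710√364)^3 = 486606699052048124551 + 25505121203178395130√364

4954951 259710
49103078824801 2573700648420
486606699052048124551 25505121203178395130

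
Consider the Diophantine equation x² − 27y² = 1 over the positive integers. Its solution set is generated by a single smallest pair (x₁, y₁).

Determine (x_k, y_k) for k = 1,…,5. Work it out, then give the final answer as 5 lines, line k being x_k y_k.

d=27: √d = [5; 5,10] (ℓ=2, even), read p_1/q_1
i=0: a=5 ⇒ p=5, q=1
i=1: a=5 ⇒ p=26, q=5
→ (26, 5).  Check: 26²=676, 27·5²=675, difference 1.
n=2: (26,5)∘(26,5) = (26·26+27·5·5, 26·5+5·26) = (1351,260)
n=3: (1351,260)∘(26,5) = (26·1351+27·5·260, 26·260+5·1351) = (70226,13515)
n=4: (70226,13515)∘(26,5) = (26·70226+27·5·13515, 26·13515+5·70226) = (3650401,702520)
n=5: (3650401,702520)∘(26,5) = (26·3650401+27·5·702520, 26·702520+5·3650401) = (189750626,36517525)

26 5
1351 260
70226 13515
3650401 702520
189750626 36517525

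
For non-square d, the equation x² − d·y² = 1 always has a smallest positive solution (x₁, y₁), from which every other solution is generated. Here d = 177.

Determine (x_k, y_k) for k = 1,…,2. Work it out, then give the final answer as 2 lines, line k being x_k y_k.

√177 → a₀=13, period (3,3,2,8,2,3,3,26); ℓ=8 even so k=7
i=0: a=13 ⇒ p=13, q=1
i=1: a=3 ⇒ p=40, q=3
…
i=3: a=2 ⇒ p=306, q=23
i=4: a=8 ⇒ p=2581, q=194
i=5: a=2 ⇒ p=5468, q=411
i=6: a=3 ⇒ p=18985, q=1427
i=7: a=3 ⇒ p=62423, q=4692
fundamental: x₁=62423, y₁=4692  (since 3896630929 − 177·22014864 = 1)
n=2: (62423,4692)∘(62423,4692) = (62423·62423+177·4692·4692, 62423·4692+4692·62423) = (7793261857,585777432)

62423 4692
7793261857 585777432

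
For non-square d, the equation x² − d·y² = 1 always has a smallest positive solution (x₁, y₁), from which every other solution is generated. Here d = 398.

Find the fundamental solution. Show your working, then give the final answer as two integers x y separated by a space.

399 20

√398 = [19; 1,18,1,38, …], period ℓ=4 (even) → k=3
i=0: a=19 ⇒ p=19, q=1
i=1: a=1 ⇒ p=20, q=1
i=2: a=18 ⇒ p=379, q=19
i=3: a=1 ⇒ p=399, q=20
→ (399, 20).  Check: 399²=159201, 398·20²=159200, difference 1.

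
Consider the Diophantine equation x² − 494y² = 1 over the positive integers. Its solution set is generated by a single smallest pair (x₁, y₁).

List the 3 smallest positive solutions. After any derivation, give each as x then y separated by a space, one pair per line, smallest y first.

73035 3286
10668222449 479986020
1558307253052395 70111557938114

d=494: √d = [22; 4,2,2,1,2,1,2,2,4,44] (ℓ=10, even), read p_9/q_9
a_0=22:  p_0=22·1+0=22,  q_0=22·0+1=1
a_1=4:  p_1=4·22+1=89,  q_1=4·1+0=4
…
a_3=2:  p_3=2·200+89=489,  q_3=2·9+4=22
…
a_5=2:  p_5=2·689+489=1867,  q_5=2·31+22=84
a_6=1:  p_6=1·1867+689=2556,  q_6=1·84+31=115
…
a_8=2:  p_8=2·6979+2556=16514,  q_8=2·314+115=743
a_9=4:  p_9=4·16514+6979=73035,  q_9=4·743+314=3286
fundamental: x₁=73035, y₁=3286  (since 5334111225 − 494·10797796 = 1)
n=2: (73035,3286)∘(73035,3286) = (73035·73035+494·3286·3286, 73035·3286+3286·73035) = (10668222449,479986020)
n=3: (10668222449,479986020)∘(73035,3286) = (73035·10668222449+494·3286·479986020, 73035·479986020+3286·10668222449) = (1558307253052395,70111557938114)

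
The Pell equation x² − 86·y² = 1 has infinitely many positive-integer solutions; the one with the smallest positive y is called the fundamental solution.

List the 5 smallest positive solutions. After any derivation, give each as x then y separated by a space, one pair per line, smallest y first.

[9; 3,1,1,1,8,1,1,1,3,18] for √86; ℓ=10 ⇒ convergent index 9
a_0=9:  p_0=9·1+0=9,  q_0=9·0+1=1
a_1=3:  p_1=3·9+1=28,  q_1=3·1+0=3
…
a_3=1:  p_3=1·37+28=65,  q_3=1·4+3=7
a_4=1:  p_4=1·65+37=102,  q_4=1·7+4=11
…
a_8=1:  p_8=1·1864+983=2847,  q_8=1·201+106=307
a_9=3:  p_9=3·2847+1864=10405,  q_9=3·307+201=1122
→ (10405, 1122).  Check: 10405²=108264025, 86·1122²=108264024, difference 1.
n=2: (10405,1122)∘(10405,1122) = (10405·10405+86·1122·1122, 10405·1122+1122·10405) = (216528049,23348820)
n=3: (216528049,23348820)∘(10405,1122) = (10405·216528049+86·1122·23348820, 10405·23348820+1122·216528049) = (4505948689285,485888943078)
n=4: (4505948689285,485888943078)∘(10405,1122) = (10405·4505948689285+86·1122·485888943078, 10405·485888943078+1122·4505948689285) = (93768792007492801,10111348882104360)
n=5: (93768792007492801,10111348882104360)∘(10405,1122) = (10405·93768792007492801+86·1122·10111348882104360, 10405·10111348882104360+1122·93768792007492801) = (1951328557169976499525,210417169750702788522)

10405 1122
216528049 23348820
4505948689285 485888943078
93768792007492801 10111348882104360
1951328557169976499525 210417169750702788522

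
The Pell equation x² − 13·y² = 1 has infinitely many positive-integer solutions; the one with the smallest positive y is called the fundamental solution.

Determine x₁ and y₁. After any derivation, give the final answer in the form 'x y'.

d=13: √d = [3; 1,1,1,1,6] (ℓ=5, odd), read p_9/q_9
a_0=3:  p_0=3·1+0=3,  q_0=3·0+1=1
a_1=1:  p_1=1·3+1=4,  q_1=1·1+0=1
…
a_3=1:  p_3=1·7+4=11,  q_3=1·2+1=3
a_4=1:  p_4=1·11+7=18,  q_4=1·3+2=5
a_5=6:  p_5=6·18+11=119,  q_5=6·5+3=33
…
a_8=1:  p_8=1·256+137=393,  q_8=1·71+38=109
a_9=1:  p_9=1·393+256=649,  q_9=1·109+71=180
fundamental: x₁=649, y₁=180  (since 421201 − 13·32400 = 1)

649 180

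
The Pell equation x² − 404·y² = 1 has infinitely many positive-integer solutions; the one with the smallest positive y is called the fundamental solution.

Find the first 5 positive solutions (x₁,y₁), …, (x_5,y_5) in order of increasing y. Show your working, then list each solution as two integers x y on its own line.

[20; 10,40] for √404; ℓ=2 ⇒ convergent index 1
a_0=20:  p_0=20·1+0=20,  q_0=20·0+1=1
a_1=10:  p_1=10·20+1=201,  q_1=10·1+0=10
→ (201, 10).  Check: 201²=40401, 404·10²=40400, difference 1.
n=2: (201,10)∘(201,10) = (201·201+404·10·10, 201·10+10·201) = (80801,4020)
n=3: (80801,4020)∘(201,10) = (201·80801+404·10·4020, 201·4020+10·80801) = (32481801,1616030)
n=4: (32481801,1616030)∘(201,10) = (201·32481801+404·10·1616030, 201·1616030+10·32481801) = (13057603201,649640040)
n=5: (13057603201,649640040)∘(201,10) = (201·13057603201+404·10·649640040, 201·649640040+10·13057603201) = (5249124005001,261153680050)

201 10
80801 4020
32481801 1616030
13057603201 649640040
5249124005001 261153680050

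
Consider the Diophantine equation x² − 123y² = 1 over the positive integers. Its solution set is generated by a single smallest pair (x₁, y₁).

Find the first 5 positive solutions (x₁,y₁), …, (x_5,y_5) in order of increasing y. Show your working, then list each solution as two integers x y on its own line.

122 11
29767 2684
7263026 654885
1772148577 159789256
432396989762 38987923579

d=123: √d = [11; 11,22] (ℓ=2, even), read p_1/q_1
a_0=11:  p_0=11·1+0=11,  q_0=11·0+1=1
a_1=11:  p_1=11·11+1=122,  q_1=11·1+0=11
(x₁, y₁) = (122, 11);  122² − 123·11² = 1 ✓
(122+11√123)^2 = 29767 + 2684√123
(122+11√123)^3 = 7263026 + 654885√123
(122+11√123)^4 = 1772148577 + 159789256√123
(122+11√123)^5 = 432396989762 + 38987923579√123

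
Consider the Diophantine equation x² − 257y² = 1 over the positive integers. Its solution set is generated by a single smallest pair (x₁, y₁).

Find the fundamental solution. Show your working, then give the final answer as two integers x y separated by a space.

√257 → a₀=16, period (32); ℓ=1 odd so k=1
i=0: a=16 ⇒ p=16, q=1
i=1: a=32 ⇒ p=513, q=32
fundamental: x₁=513, y₁=32  (since 263169 − 257·1024 = 1)

513 32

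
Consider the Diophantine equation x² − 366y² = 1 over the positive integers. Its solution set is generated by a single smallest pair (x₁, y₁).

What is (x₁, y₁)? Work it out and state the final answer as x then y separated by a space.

907925 47458

√366 → a₀=19, period (7,1,1,1,2,12,2,1,1,1,7,38); ℓ=12 even so k=11
k=0  a_k=19  p_k/q_k = 19/1
k=1  a_k=7  p_k/q_k = 134/7
k=2  a_k=1  p_k/q_k = 153/8
…
k=5  a_k=2  p_k/q_k = 1167/61
…
k=7  a_k=2  p_k/q_k = 30055/1571
k=8  a_k=1  p_k/q_k = 44499/2326
k=9  a_k=1  p_k/q_k = 74554/3897
k=10  a_k=1  p_k/q_k = 119053/6223
k=11  a_k=7  p_k/q_k = 907925/47458
→ (907925, 47458).  Check: 907925²=824327805625, 366·47458²=824327805624, difference 1.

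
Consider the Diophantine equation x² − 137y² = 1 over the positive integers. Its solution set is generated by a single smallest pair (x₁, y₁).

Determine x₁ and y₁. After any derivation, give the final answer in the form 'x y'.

6083073 519712

[11; 1,2,2,1,1,2,2,1,22] for √137; ℓ=9 ⇒ convergent index 17
k=0  a_k=11  p_k/q_k = 11/1
k=1  a_k=1  p_k/q_k = 12/1
…
k=4  a_k=1  p_k/q_k = 117/10
k=5  a_k=1  p_k/q_k = 199/17
k=6  a_k=2  p_k/q_k = 515/44
…
k=8  a_k=1  p_k/q_k = 1744/149
k=9  a_k=22  p_k/q_k = 39597/3383
k=10  a_k=1  p_k/q_k = 41341/3532
k=11  a_k=2  p_k/q_k = 122279/10447
…
k=13  a_k=1  p_k/q_k = 408178/34873
k=14  a_k=1  p_k/q_k = 694077/59299
k=15  a_k=2  p_k/q_k = 1796332/153471
k=16  a_k=2  p_k/q_k = 4286741/366241
k=17  a_k=1  p_k/q_k = 6083073/519712
(x₁, y₁) = (6083073, 519712);  6083073² − 137·519712² = 1 ✓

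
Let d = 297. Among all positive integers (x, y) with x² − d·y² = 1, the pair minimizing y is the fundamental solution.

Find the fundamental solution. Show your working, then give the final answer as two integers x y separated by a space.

d=297: √d = [17; 4,3,1,1,2,1,1,3,4,34] (ℓ=10, even), read p_9/q_9
k=0  a_k=17  p_k/q_k = 17/1
…
k=3  a_k=1  p_k/q_k = 293/17
k=4  a_k=1  p_k/q_k = 517/30
k=5  a_k=2  p_k/q_k = 1327/77
k=6  a_k=1  p_k/q_k = 1844/107
…
k=8  a_k=3  p_k/q_k = 11357/659
k=9  a_k=4  p_k/q_k = 48599/2820
(x₁, y₁) = (48599, 2820);  48599² − 297·2820² = 1 ✓

48599 2820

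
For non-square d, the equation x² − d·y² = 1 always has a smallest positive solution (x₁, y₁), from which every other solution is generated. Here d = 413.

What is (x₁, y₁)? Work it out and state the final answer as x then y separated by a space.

113399 5580

√413 = [20; 3,9,1,4,1,9,3,40, …], period ℓ=8 (even) → k=7
k=0  a_k=20  p_k/q_k = 20/1
…
k=4  a_k=4  p_k/q_k = 3089/152
…
k=6  a_k=9  p_k/q_k = 36560/1799
k=7  a_k=3  p_k/q_k = 113399/5580
→ (113399, 5580).  Check: 113399²=12859333201, 413·5580²=12859333200, difference 1.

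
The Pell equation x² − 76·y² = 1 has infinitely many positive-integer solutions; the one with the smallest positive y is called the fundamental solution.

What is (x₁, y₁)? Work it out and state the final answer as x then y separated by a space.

√76 → a₀=8, period (1,2,1,1,5,4,5,1,1,2,1,16); ℓ=12 even so k=11
step 0: (8, 1)  from 8·(1,0) + (0,1)
…
step 4: (61, 7)  from 1·(35,4) + (26,3)
step 5: (340, 39)  from 5·(61,7) + (35,4)
…
step 10: (41488, 4759)  from 2·(16311,1871) + (8866,1017)
step 11: (57799, 6630)  from 1·(41488,4759) + (16311,1871)
→ (57799, 6630).  Check: 57799²=3340724401, 76·6630²=3340724400, difference 1.

57799 6630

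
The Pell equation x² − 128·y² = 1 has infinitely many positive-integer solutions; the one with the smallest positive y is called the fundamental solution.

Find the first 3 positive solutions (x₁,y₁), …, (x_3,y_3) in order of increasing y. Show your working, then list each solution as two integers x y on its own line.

577 51
665857 58854
768398401 67917465

d=128: √d = [11; 3,5,3,22] (ℓ=4, even), read p_3/q_3
a_0=11:  p_0=11·1+0=11,  q_0=11·0+1=1
…
a_2=5:  p_2=5·34+11=181,  q_2=5·3+1=16
a_3=3:  p_3=3·181+34=577,  q_3=3·16+3=51
(x₁, y₁) = (577, 51);  577² − 128·51² = 1 ✓
(x_2, y_2) = (577·577 + 128·51·51, 577·51 + 51·577) = (665857, 58854)
(x_3, y_3) = (577·665857 + 128·51·58854, 577·58854 + 51·665857) = (768398401, 67917465)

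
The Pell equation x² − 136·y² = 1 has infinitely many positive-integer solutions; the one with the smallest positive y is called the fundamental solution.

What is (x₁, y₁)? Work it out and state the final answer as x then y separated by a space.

35 3

d=136: √d = [11; 1,1,1,22] (ℓ=4, even), read p_3/q_3
step 0: (11, 1)  from 11·(1,0) + (0,1)
step 1: (12, 1)  from 1·(11,1) + (1,0)
step 2: (23, 2)  from 1·(12,1) + (11,1)
step 3: (35, 3)  from 1·(23,2) + (12,1)
fundamental: x₁=35, y₁=3  (since 1225 − 136·9 = 1)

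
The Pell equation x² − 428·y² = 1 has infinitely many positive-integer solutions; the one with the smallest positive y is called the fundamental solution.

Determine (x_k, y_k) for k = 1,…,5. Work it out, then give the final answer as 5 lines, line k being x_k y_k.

1850887 89466
6851565373537 331182912684
25362946559057703751 1225964295417811950
93887896135702420679780737 4538242753705644230486616
347551772829818329662915600223687 16799549031354731501369944644834

[20; 1,2,4,1,5,10,5,1,4,2,1,40] for √428; ℓ=12 ⇒ convergent index 11
step 0: (20, 1)  from 20·(1,0) + (0,1)
…
step 3: (269, 13)  from 4·(62,3) + (21,1)
…
step 5: (1924, 93)  from 5·(331,16) + (269,13)
step 6: (19571, 946)  from 10·(1924,93) + (331,16)
…
step 10: (1273708, 61567)  from 2·(577179,27899) + (119350,5769)
step 11: (1850887, 89466)  from 1·(1273708,61567) + (577179,27899)
(x₁, y₁) = (1850887, 89466);  1850887² − 428·89466² = 1 ✓
n=2: (1850887,89466)∘(1850887,89466) = (1850887·1850887+428·89466·89466, 1850887·89466+89466·1850887) = (6851565373537,331182912684)
n=3: (6851565373537,331182912684)∘(1850887,89466) = (1850887·6851565373537+428·89466·331182912684, 1850887·331182912684+89466·6851565373537) = (25362946559057703751,1225964295417811950)
n=4: (25362946559057703751,1225964295417811950)∘(1850887,89466) = (1850887·25362946559057703751+428·89466·1225964295417811950, 1850887·1225964295417811950+89466·25362946559057703751) = (93887896135702420679780737,4538242753705644230486616)
n=5: (93887896135702420679780737,4538242753705644230486616)∘(1850887,89466) = (1850887·93887896135702420679780737+428·89466·4538242753705644230486616, 1850887·4538242753705644230486616+89466·93887896135702420679780737) = (347551772829818329662915600223687,16799549031354731501369944644834)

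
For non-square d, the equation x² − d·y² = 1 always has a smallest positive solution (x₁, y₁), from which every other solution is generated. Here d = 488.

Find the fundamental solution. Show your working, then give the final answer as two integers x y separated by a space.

d=488: √d = [22; 11,44] (ℓ=2, even), read p_1/q_1
step 0: (22, 1)  from 22·(1,0) + (0,1)
step 1: (243, 11)  from 11·(22,1) + (1,0)
→ (243, 11).  Check: 243²=59049, 488·11²=59048, difference 1.

243 11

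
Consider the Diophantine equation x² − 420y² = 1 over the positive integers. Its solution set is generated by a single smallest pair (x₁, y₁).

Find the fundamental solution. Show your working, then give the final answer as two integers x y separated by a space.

[20; 2,40] for √420; ℓ=2 ⇒ convergent index 1
step 0: (20, 1)  from 20·(1,0) + (0,1)
step 1: (41, 2)  from 2·(20,1) + (1,0)
→ (41, 2).  Check: 41²=1681, 420·2²=1680, difference 1.

41 2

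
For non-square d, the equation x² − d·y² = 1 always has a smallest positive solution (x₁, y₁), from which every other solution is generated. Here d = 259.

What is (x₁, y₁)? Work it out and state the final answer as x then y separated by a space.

[16; 10,1,2,3,4,3,2,1,10,32] for √259; ℓ=10 ⇒ convergent index 9
a_0=16:  p_0=16·1+0=16,  q_0=16·0+1=1
…
a_5=4:  p_5=4·1722+515=7403,  q_5=4·107+32=460
a_6=3:  p_6=3·7403+1722=23931,  q_6=3·460+107=1487
a_7=2:  p_7=2·23931+7403=55265,  q_7=2·1487+460=3434
a_8=1:  p_8=1·55265+23931=79196,  q_8=1·3434+1487=4921
a_9=10:  p_9=10·79196+55265=847225,  q_9=10·4921+3434=52644
→ (847225, 52644).  Check: 847225²=717790200625, 259·52644²=717790200624, difference 1.

847225 52644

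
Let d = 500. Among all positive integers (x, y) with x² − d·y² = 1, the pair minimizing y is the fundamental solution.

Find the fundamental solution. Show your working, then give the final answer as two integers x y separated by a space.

930249 41602

[22; 2,1,3,2,1,…,1,2,44] for √500; ℓ=14 ⇒ convergent index 13
step 0: (22, 1)  from 22·(1,0) + (0,1)
step 1: (45, 2)  from 2·(22,1) + (1,0)
…
step 4: (559, 25)  from 2·(246,11) + (67,3)
step 5: (805, 36)  from 1·(559,25) + (246,11)
step 6: (1364, 61)  from 1·(805,36) + (559,25)
step 7: (14445, 646)  from 10·(1364,61) + (805,36)
step 8: (15809, 707)  from 1·(14445,646) + (1364,61)
step 9: (30254, 1353)  from 1·(15809,707) + (14445,646)
step 10: (76317, 3413)  from 2·(30254,1353) + (15809,707)
…
step 12: (335522, 15005)  from 1·(259205,11592) + (76317,3413)
step 13: (930249, 41602)  from 2·(335522,15005) + (259205,11592)
fundamental: x₁=930249, y₁=41602  (since 865363202001 − 500·1730726404 = 1)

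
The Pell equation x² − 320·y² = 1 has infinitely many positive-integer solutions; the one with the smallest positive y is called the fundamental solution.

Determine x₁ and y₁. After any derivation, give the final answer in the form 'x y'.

161 9

√320 = [17; 1,7,1,34, …], period ℓ=4 (even) → k=3
step 0: (17, 1)  from 17·(1,0) + (0,1)
…
step 2: (143, 8)  from 7·(18,1) + (17,1)
step 3: (161, 9)  from 1·(143,8) + (18,1)
(x₁, y₁) = (161, 9);  161² − 320·9² = 1 ✓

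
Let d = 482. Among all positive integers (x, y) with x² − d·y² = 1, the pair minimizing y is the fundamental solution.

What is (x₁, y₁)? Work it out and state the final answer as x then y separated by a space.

[21; 1,20,1,42] for √482; ℓ=4 ⇒ convergent index 3
k=0  a_k=21  p_k/q_k = 21/1
k=1  a_k=1  p_k/q_k = 22/1
k=2  a_k=20  p_k/q_k = 461/21
k=3  a_k=1  p_k/q_k = 483/22
(x₁, y₁) = (483, 22);  483² − 482·22² = 1 ✓

483 22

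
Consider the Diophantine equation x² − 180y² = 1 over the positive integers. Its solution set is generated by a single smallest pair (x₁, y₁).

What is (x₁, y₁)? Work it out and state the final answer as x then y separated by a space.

[13; 2,2,2,26] for √180; ℓ=4 ⇒ convergent index 3
step 0: (13, 1)  from 13·(1,0) + (0,1)
…
step 2: (67, 5)  from 2·(27,2) + (13,1)
step 3: (161, 12)  from 2·(67,5) + (27,2)
fundamental: x₁=161, y₁=12  (since 25921 − 180·144 = 1)

161 12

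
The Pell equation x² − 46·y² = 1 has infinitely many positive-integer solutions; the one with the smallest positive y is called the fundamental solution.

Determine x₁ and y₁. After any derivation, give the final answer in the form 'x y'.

d=46: √d = [6; 1,3,1,1,2,6,2,1,1,3,1,12] (ℓ=12, even), read p_11/q_11
k=0  a_k=6  p_k/q_k = 6/1
…
k=2  a_k=3  p_k/q_k = 27/4
k=3  a_k=1  p_k/q_k = 34/5
…
k=6  a_k=6  p_k/q_k = 997/147
…
k=10  a_k=3  p_k/q_k = 19038/2807
k=11  a_k=1  p_k/q_k = 24335/3588
→ (24335, 3588).  Check: 24335²=592192225, 46·3588²=592192224, difference 1.

24335 3588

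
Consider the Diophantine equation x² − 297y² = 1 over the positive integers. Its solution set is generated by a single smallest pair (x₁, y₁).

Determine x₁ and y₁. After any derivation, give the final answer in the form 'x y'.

[17; 4,3,1,1,2,1,1,3,4,34] for √297; ℓ=10 ⇒ convergent index 9
step 0: (17, 1)  from 17·(1,0) + (0,1)
step 1: (69, 4)  from 4·(17,1) + (1,0)
step 2: (224, 13)  from 3·(69,4) + (17,1)
…
step 4: (517, 30)  from 1·(293,17) + (224,13)
…
step 8: (11357, 659)  from 3·(3171,184) + (1844,107)
step 9: (48599, 2820)  from 4·(11357,659) + (3171,184)
→ (48599, 2820).  Check: 48599²=2361862801, 297·2820²=2361862800, difference 1.

48599 2820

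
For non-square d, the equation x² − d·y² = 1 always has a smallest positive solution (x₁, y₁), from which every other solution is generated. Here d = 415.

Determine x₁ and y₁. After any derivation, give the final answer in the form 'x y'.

18412804 903849

√415 = [20; 2,1,2,4,6,…,1,2,40, …], period ℓ=16 (even) → k=15
step 0: (20, 1)  from 20·(1,0) + (0,1)
…
step 11: (508372, 24955)  from 6·(77473,3803) + (43534,2137)
…
step 14: (6841255, 335824)  from 1·(4730294,232201) + (2110961,103623)
step 15: (18412804, 903849)  from 2·(6841255,335824) + (4730294,232201)
→ (18412804, 903849).  Check: 18412804²=339031351142416, 415·903849²=339031351142415, difference 1.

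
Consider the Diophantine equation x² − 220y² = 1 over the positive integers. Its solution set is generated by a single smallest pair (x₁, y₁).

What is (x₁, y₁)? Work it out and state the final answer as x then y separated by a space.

89 6

√220 → a₀=14, period (1,4,1,28); ℓ=4 even so k=3
a_0=14:  p_0=14·1+0=14,  q_0=14·0+1=1
a_1=1:  p_1=1·14+1=15,  q_1=1·1+0=1
a_2=4:  p_2=4·15+14=74,  q_2=4·1+1=5
a_3=1:  p_3=1·74+15=89,  q_3=1·5+1=6
→ (89, 6).  Check: 89²=7921, 220·6²=7920, difference 1.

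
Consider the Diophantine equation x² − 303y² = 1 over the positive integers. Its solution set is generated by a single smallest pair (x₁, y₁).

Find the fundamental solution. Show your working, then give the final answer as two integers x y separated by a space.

2524 145

[17; 2,2,5,2,2,34] for √303; ℓ=6 ⇒ convergent index 5
a_0=17:  p_0=17·1+0=17,  q_0=17·0+1=1
a_1=2:  p_1=2·17+1=35,  q_1=2·1+0=2
a_2=2:  p_2=2·35+17=87,  q_2=2·2+1=5
…
a_4=2:  p_4=2·470+87=1027,  q_4=2·27+5=59
a_5=2:  p_5=2·1027+470=2524,  q_5=2·59+27=145
→ (2524, 145).  Check: 2524²=6370576, 303·145²=6370575, difference 1.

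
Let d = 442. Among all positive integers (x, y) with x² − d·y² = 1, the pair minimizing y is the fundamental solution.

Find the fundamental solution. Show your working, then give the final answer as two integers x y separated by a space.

883 42

[21; 42] for √442; ℓ=1 ⇒ convergent index 1
step 0: (21, 1)  from 21·(1,0) + (0,1)
step 1: (883, 42)  from 42·(21,1) + (1,0)
(x₁, y₁) = (883, 42);  883² − 442·42² = 1 ✓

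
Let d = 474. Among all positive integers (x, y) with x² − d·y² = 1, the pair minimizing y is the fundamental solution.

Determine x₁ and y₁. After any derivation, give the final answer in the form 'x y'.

d=474: √d = [21; 1,3,2,1,1,…,3,1,42] (ℓ=14, even), read p_13/q_13
a_0=21:  p_0=21·1+0=21,  q_0=21·0+1=1
a_1=1:  p_1=1·21+1=22,  q_1=1·1+0=1
…
a_3=2:  p_3=2·87+22=196,  q_3=2·4+1=9
…
a_5=1:  p_5=1·283+196=479,  q_5=1·13+9=22
…
a_7=6:  p_7=6·762+479=5051,  q_7=6·35+22=232
a_8=1:  p_8=1·5051+762=5813,  q_8=1·232+35=267
…
a_10=1:  p_10=1·10864+5813=16677,  q_10=1·499+267=766
a_11=2:  p_11=2·16677+10864=44218,  q_11=2·766+499=2031
a_12=3:  p_12=3·44218+16677=149331,  q_12=3·2031+766=6859
a_13=1:  p_13=1·149331+44218=193549,  q_13=1·6859+2031=8890
fundamental: x₁=193549, y₁=8890  (since 37461215401 − 474·79032100 = 1)

193549 8890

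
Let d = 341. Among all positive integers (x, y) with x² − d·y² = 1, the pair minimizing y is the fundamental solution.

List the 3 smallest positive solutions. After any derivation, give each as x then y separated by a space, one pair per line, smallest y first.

[18; 2,6,1,8,2,…,6,2,36] for √341; ℓ=14 ⇒ convergent index 13
step 0: (18, 1)  from 18·(1,0) + (0,1)
step 1: (37, 2)  from 2·(18,1) + (1,0)
step 2: (240, 13)  from 6·(37,2) + (18,1)
step 3: (277, 15)  from 1·(240,13) + (37,2)
step 4: (2456, 133)  from 8·(277,15) + (240,13)
step 5: (5189, 281)  from 2·(2456,133) + (277,15)
step 6: (7645, 414)  from 1·(5189,281) + (2456,133)
step 7: (20479, 1109)  from 2·(7645,414) + (5189,281)
step 8: (28124, 1523)  from 1·(20479,1109) + (7645,414)
step 9: (76727, 4155)  from 2·(28124,1523) + (20479,1109)
…
step 11: (718667, 38918)  from 1·(641940,34763) + (76727,4155)
step 12: (4953942, 268271)  from 6·(718667,38918) + (641940,34763)
step 13: (10626551, 575460)  from 2·(4953942,268271) + (718667,38918)
fundamental: x₁=10626551, y₁=575460  (since 112923586155601 − 341·331154211600 = 1)
k=2:  x_2 = 10626551·10626551+341·575460·575460 = 225847172311201,  y_2 = 10626551·575460+575460·10626551 = 12230310076920
k=3:  x_3 = 10626551·225847172311201+341·575460·12230310076920 = 4799952989541519968951,  y_3 = 10626551·12230310076920+575460·225847172311201 = 259932027556408030380

10626551 575460
225847172311201 12230310076920
4799952989541519968951 259932027556408030380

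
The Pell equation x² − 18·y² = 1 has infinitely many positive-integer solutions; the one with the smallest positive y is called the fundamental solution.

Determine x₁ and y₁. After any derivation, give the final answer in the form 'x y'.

17 4

[4; 4,8] for √18; ℓ=2 ⇒ convergent index 1
step 0: (4, 1)  from 4·(1,0) + (0,1)
step 1: (17, 4)  from 4·(4,1) + (1,0)
→ (17, 4).  Check: 17²=289, 18·4²=288, difference 1.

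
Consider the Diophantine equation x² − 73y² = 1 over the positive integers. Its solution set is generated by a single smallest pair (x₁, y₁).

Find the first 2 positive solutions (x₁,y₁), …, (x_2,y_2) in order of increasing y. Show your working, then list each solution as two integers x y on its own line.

2281249 267000
10408194000001 1218186966000

√73 = [8; 1,1,5,5,1,1,16, …], period ℓ=7 (odd) → k=13
k=0  a_k=8  p_k/q_k = 8/1
…
k=2  a_k=1  p_k/q_k = 17/2
…
k=5  a_k=1  p_k/q_k = 581/68
k=6  a_k=1  p_k/q_k = 1068/125
…
k=9  a_k=1  p_k/q_k = 36406/4261
k=10  a_k=5  p_k/q_k = 200767/23498
…
k=12  a_k=1  p_k/q_k = 1241008/145249
k=13  a_k=1  p_k/q_k = 2281249/267000
→ (2281249, 267000).  Check: 2281249²=5204097000001, 73·267000²=5204097000000, difference 1.
n=2: (2281249,267000)∘(2281249,267000) = (2281249·2281249+73·267000·267000, 2281249·267000+267000·2281249) = (10408194000001,1218186966000)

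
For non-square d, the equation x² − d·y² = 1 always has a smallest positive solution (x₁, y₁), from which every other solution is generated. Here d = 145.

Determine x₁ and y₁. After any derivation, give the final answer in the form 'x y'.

289 24

√145 = [12; 24, …], period ℓ=1 (odd) → k=1
a_0=12:  p_0=12·1+0=12,  q_0=12·0+1=1
a_1=24:  p_1=24·12+1=289,  q_1=24·1+0=24
fundamental: x₁=289, y₁=24  (since 83521 − 145·576 = 1)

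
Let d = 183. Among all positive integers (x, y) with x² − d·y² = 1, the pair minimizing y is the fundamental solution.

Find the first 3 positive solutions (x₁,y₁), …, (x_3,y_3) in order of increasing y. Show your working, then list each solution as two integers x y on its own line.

487 36
474337 35064
462003751 34152300

√183 = [13; 1,1,8,1,1,26, …], period ℓ=6 (even) → k=5
step 0: (13, 1)  from 13·(1,0) + (0,1)
step 1: (14, 1)  from 1·(13,1) + (1,0)
…
step 3: (230, 17)  from 8·(27,2) + (14,1)
step 4: (257, 19)  from 1·(230,17) + (27,2)
step 5: (487, 36)  from 1·(257,19) + (230,17)
fundamental: x₁=487, y₁=36  (since 237169 − 183·1296 = 1)
k=2:  x_2 = 487·487+183·36·36 = 474337,  y_2 = 487·36+36·487 = 35064
k=3:  x_3 = 487·474337+183·36·35064 = 462003751,  y_3 = 487·35064+36·474337 = 34152300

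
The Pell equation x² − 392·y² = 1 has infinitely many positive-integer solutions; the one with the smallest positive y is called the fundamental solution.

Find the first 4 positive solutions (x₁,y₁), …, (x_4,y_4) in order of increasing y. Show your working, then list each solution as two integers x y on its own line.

99 5
19601 990
3880899 196015
768398401 38809980

[19; 1,3,1,38] for √392; ℓ=4 ⇒ convergent index 3
a_0=19:  p_0=19·1+0=19,  q_0=19·0+1=1
…
a_2=3:  p_2=3·20+19=79,  q_2=3·1+1=4
a_3=1:  p_3=1·79+20=99,  q_3=1·4+1=5
fundamental: x₁=99, y₁=5  (since 9801 − 392·25 = 1)
(x_2, y_2) = (99·99 + 392·5·5, 99·5 + 5·99) = (19601, 990)
(x_3, y_3) = (99·19601 + 392·5·990, 99·990 + 5·19601) = (3880899, 196015)
(x_4, y_4) = (99·3880899 + 392·5·196015, 99·196015 + 5·3880899) = (768398401, 38809980)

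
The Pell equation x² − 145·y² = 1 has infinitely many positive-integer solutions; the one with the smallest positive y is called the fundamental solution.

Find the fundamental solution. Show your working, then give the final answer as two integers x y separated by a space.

[12; 24] for √145; ℓ=1 ⇒ convergent index 1
a_0=12:  p_0=12·1+0=12,  q_0=12·0+1=1
a_1=24:  p_1=24·12+1=289,  q_1=24·1+0=24
→ (289, 24).  Check: 289²=83521, 145·24²=83520, difference 1.

289 24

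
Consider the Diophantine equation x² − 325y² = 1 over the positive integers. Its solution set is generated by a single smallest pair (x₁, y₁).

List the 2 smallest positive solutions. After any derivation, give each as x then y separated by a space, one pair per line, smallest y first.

649 36
842401 46728

√325 = [18; 36, …], period ℓ=1 (odd) → k=1
i=0: a=18 ⇒ p=18, q=1
i=1: a=36 ⇒ p=649, q=36
(x₁, y₁) = (649, 36);  649² − 325·36² = 1 ✓
(x_2, y_2) = (649·649 + 325·36·36, 649·36 + 36·649) = (842401, 46728)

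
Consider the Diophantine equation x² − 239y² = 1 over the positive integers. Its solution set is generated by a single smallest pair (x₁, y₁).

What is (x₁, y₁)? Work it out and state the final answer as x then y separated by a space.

[15; 2,5,1,2,4,15,4,2,1,5,2,30] for √239; ℓ=12 ⇒ convergent index 11
k=0  a_k=15  p_k/q_k = 15/1
…
k=2  a_k=5  p_k/q_k = 170/11
k=3  a_k=1  p_k/q_k = 201/13
k=4  a_k=2  p_k/q_k = 572/37
…
k=6  a_k=15  p_k/q_k = 37907/2452
k=7  a_k=4  p_k/q_k = 154117/9969
k=8  a_k=2  p_k/q_k = 346141/22390
k=9  a_k=1  p_k/q_k = 500258/32359
k=10  a_k=5  p_k/q_k = 2847431/184185
k=11  a_k=2  p_k/q_k = 6195120/400729
→ (6195120, 400729).  Check: 6195120²=38379511814400, 239·400729²=38379511814399, difference 1.

6195120 400729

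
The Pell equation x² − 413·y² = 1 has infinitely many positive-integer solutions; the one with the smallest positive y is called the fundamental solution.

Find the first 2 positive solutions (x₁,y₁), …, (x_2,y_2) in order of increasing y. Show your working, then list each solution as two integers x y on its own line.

113399 5580
25718666401 1265532840

√413 → a₀=20, period (3,9,1,4,1,9,3,40); ℓ=8 even so k=7
i=0: a=20 ⇒ p=20, q=1
i=1: a=3 ⇒ p=61, q=3
i=2: a=9 ⇒ p=569, q=28
…
i=4: a=4 ⇒ p=3089, q=152
…
i=6: a=9 ⇒ p=36560, q=1799
i=7: a=3 ⇒ p=113399, q=5580
→ (113399, 5580).  Check: 113399²=12859333201, 413·5580²=12859333200, difference 1.
n=2: (113399,5580)∘(113399,5580) = (113399·113399+413·5580·5580, 113399·5580+5580·113399) = (25718666401,1265532840)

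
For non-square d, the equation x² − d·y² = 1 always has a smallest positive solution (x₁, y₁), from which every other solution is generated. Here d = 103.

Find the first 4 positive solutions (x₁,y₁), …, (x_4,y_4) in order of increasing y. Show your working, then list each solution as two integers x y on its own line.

227528 22419
103537981567 10201900464
47115579739725224 4642436017523565
21440227253936863550977 2112568364380001494176

√103 = [10; 6,1,2,1,1,9,1,1,2,1,6,20, …], period ℓ=12 (even) → k=11
a_0=10:  p_0=10·1+0=10,  q_0=10·0+1=1
…
a_3=2:  p_3=2·71+61=203,  q_3=2·7+6=20
…
a_6=9:  p_6=9·477+274=4567,  q_6=9·47+27=450
a_7=1:  p_7=1·4567+477=5044,  q_7=1·450+47=497
…
a_9=2:  p_9=2·9611+5044=24266,  q_9=2·947+497=2391
a_10=1:  p_10=1·24266+9611=33877,  q_10=1·2391+947=3338
a_11=6:  p_11=6·33877+24266=227528,  q_11=6·3338+2391=22419
fundamental: x₁=227528, y₁=22419  (since 51768990784 − 103·502611561 = 1)
k=2:  x_2 = 227528·227528+103·22419·22419 = 103537981567,  y_2 = 227528·22419+22419·227528 = 10201900464
k=3:  x_3 = 227528·103537981567+103·22419·10201900464 = 47115579739725224,  y_3 = 227528·10201900464+22419·103537981567 = 4642436017523565
k=4:  x_4 = 227528·47115579739725224+103·22419·4642436017523565 = 21440227253936863550977,  y_4 = 227528·4642436017523565+22419·47115579739725224 = 2112568364380001494176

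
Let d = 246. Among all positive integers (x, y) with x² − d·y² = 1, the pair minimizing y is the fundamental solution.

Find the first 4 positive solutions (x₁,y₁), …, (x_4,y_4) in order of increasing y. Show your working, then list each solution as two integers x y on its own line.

88805 5662
15772656049 1005627820
2801381440774085 178609557104538
497553357680112580801 31722843436331366360

√246 → a₀=15, period (1,2,5,1,14,1,5,2,1,30); ℓ=10 even so k=9
k=0  a_k=15  p_k/q_k = 15/1
…
k=3  a_k=5  p_k/q_k = 251/16
…
k=5  a_k=14  p_k/q_k = 4423/282
…
k=8  a_k=2  p_k/q_k = 60777/3875
k=9  a_k=1  p_k/q_k = 88805/5662
fundamental: x₁=88805, y₁=5662  (since 7886328025 − 246·32058244 = 1)
(88805+5662√246)^2 = 15772656049 + 1005627820√246
(88805+5662√246)^3 = 2801381440774085 + 178609557104538√246
(88805+5662√246)^4 = 497553357680112580801 + 31722843436331366360√246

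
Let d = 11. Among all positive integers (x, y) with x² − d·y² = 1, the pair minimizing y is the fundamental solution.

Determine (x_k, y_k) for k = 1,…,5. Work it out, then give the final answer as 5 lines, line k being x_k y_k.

10 3
199 60
3970 1197
79201 23880
1580050 476403

d=11: √d = [3; 3,6] (ℓ=2, even), read p_1/q_1
step 0: (3, 1)  from 3·(1,0) + (0,1)
step 1: (10, 3)  from 3·(3,1) + (1,0)
(x₁, y₁) = (10, 3);  10² − 11·3² = 1 ✓
k=2:  x_2 = 10·10+11·3·3 = 199,  y_2 = 10·3+3·10 = 60
k=3:  x_3 = 10·199+11·3·60 = 3970,  y_3 = 10·60+3·199 = 1197
k=4:  x_4 = 10·3970+11·3·1197 = 79201,  y_4 = 10·1197+3·3970 = 23880
k=5:  x_5 = 10·79201+11·3·23880 = 1580050,  y_5 = 10·23880+3·79201 = 476403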